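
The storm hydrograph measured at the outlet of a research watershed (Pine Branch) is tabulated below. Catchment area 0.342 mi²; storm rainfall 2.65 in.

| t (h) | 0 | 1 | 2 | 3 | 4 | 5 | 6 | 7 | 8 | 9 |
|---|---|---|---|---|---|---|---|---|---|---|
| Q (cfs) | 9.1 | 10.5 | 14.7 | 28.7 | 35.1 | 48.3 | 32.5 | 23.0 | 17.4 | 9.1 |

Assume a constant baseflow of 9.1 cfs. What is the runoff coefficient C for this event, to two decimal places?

C ≈ 0.23

ΣQ_DR = 137.4 cfs; V = ΣQ_DR·Δt = 4.946 × 10^5 ft³.
Runoff depth d = V / A = 0.6226 in.
C = d / P = 0.6226 / 2.65 = 0.23.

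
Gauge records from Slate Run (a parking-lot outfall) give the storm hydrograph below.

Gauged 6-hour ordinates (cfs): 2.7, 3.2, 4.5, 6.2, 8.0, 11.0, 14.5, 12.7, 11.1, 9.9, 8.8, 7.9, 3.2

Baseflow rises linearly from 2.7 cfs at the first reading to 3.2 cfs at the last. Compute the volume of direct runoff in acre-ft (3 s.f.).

Direct-runoff ordinates (Q − Q_b): 0.00, 0.46, 1.72, 3.38, 5.13, 8.09, 11.55, 9.71, 8.07, 6.83, 5.68, 4.74, 0.00 cfs.
ΣQ_DR = 65.35 cfs.
With Δt = 6 h = 21600 s, V = ΣQ_DR · Δt = 65.35 × 21600 = 1.41 × 10^6 ft³ = 32.4 acre-ft.

V ≈ 32.4 acre-ft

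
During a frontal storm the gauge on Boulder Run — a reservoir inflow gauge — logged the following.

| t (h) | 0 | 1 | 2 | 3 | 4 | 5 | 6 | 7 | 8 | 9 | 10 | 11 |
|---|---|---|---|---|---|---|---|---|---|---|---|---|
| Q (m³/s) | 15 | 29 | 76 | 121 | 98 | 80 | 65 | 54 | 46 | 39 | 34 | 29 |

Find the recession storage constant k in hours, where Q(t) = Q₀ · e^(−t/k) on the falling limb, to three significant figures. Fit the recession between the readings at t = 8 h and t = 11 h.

On the falling limb, Q drops from 46 to 29 m³/s between t = 8 h and t = 11 h (Δt = 3 h).
k = −Δt / ln(Q₂/Q₁) = −3 / ln(29/46) = 6.50 h.

k ≈ 6.50 h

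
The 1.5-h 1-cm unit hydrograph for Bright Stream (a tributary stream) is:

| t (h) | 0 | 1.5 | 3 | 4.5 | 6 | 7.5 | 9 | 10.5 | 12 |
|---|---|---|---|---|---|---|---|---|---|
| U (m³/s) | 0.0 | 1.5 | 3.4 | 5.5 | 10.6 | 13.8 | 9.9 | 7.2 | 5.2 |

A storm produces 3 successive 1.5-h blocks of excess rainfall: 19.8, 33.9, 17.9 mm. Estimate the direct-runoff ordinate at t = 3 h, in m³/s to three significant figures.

By discrete convolution, Q_j = Σ (P_i / 10 mm) · U_{j−i}.
At t = 3 h (j=2): Q = (19.8/10)·3.4 + (33.9/10)·1.5 + (17.9/10)·0.0 = 11.8 m³/s.

Q ≈ 11.8 m³/s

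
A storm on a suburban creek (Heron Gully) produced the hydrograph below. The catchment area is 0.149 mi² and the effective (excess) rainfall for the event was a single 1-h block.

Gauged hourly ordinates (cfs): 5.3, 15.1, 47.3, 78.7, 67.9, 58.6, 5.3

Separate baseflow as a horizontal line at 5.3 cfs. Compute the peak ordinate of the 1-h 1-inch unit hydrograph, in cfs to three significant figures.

Direct runoff: 0.0, 9.8, 42.0, 73.4, 62.6, 53.3, 0.0 cfs; ΣQ_DR = 241.1 cfs, peak = 73.4 cfs.
Runoff depth d = ΣQ_DR·Δt / A = 241.1 × 3600 / (0.149 mi²) = 2.507 in.
The 1-inch UH is the DRH scaled by (1 in)/d, so U_p = 73.4 × 1/2.507 = 29.3 cfs.

U_p ≈ 29.3 cfs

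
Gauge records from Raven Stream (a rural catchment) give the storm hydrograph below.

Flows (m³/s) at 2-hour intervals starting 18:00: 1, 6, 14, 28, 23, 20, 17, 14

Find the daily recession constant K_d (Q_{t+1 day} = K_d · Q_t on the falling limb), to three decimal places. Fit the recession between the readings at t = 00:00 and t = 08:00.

K_d ≈ 0.125

Between t = 00:00 and t = 08:00 the flow falls from 28 to 14 m³/s over 4×2 h = 8 h.
Per-interval ratio K = (14/28)^(1/4) = 0.8409; K_d = K^(24/2) = 0.125.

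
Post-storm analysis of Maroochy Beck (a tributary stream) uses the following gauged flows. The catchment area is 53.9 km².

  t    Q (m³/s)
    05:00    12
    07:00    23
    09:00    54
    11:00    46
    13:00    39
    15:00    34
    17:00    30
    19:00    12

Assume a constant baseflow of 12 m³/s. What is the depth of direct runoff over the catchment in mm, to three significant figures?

d ≈ 20.6 mm

Direct runoff: 0.0, 11.0, 42.0, 34.0, 27.0, 22.0, 18.0, 0.0 m³/s; ΣQ_DR = 154.0 m³/s.
V = ΣQ_DR · Δt = 154.0 × 7200 s = 1.109 × 10^6 m³.
Over A = 53.9 km², depth = V / A = 20.6 mm.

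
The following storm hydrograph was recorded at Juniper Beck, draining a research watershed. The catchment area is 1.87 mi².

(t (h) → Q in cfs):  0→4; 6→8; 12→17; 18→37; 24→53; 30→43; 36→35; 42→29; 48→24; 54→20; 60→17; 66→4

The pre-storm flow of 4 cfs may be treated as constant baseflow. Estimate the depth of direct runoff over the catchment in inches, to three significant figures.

d ≈ 1.21 in

Direct runoff: 0.0, 4.0, 13.0, 33.0, 49.0, 39.0, 31.0, 25.0, 20.0, 16.0, 13.0, 0.0 cfs; ΣQ_DR = 243.0 cfs.
V = ΣQ_DR · Δt = 243.0 × 21600 s = 5.249 × 10^6 ft³.
Over A = 1.87 mi², depth = V / A = 1.21 in.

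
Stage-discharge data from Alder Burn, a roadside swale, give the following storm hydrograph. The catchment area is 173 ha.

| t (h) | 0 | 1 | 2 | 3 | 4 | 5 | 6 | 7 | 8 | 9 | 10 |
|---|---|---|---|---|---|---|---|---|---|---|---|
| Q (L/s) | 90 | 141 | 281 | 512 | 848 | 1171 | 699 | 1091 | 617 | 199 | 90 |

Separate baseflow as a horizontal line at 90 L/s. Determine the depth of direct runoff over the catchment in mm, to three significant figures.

Direct runoff: 0.0, 51.0, 191.0, 422.0, 758.0, 1081.0, 609.0, 1001.0, 527.0, 109.0, 0.0 L/s; ΣQ_DR = 4749 L/s.
V = ΣQ_DR · Δt = 4749 × 3600 s = 1.710 × 10^7 L.
Over A = 173 ha, depth = V / A = 9.88 mm.

d ≈ 9.88 mm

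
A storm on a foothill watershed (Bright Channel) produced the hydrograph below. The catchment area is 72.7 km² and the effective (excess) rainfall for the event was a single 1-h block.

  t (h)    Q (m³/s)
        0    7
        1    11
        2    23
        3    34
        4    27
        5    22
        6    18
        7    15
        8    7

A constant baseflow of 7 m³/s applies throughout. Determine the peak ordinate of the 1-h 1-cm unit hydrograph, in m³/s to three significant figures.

Direct runoff: 0.0, 4.0, 16.0, 27.0, 20.0, 15.0, 11.0, 8.0, 0.0 m³/s; ΣQ_DR = 101.0 m³/s, peak = 27.0 m³/s.
Runoff depth d = ΣQ_DR·Δt / A = 101.0 × 3600 / (72.7 km²) = 5.001 mm.
The 1-cm UH is the DRH scaled by (10 mm)/d, so U_p = 27.0 × 10/5.001 = 54.0 m³/s.

U_p ≈ 54.0 m³/s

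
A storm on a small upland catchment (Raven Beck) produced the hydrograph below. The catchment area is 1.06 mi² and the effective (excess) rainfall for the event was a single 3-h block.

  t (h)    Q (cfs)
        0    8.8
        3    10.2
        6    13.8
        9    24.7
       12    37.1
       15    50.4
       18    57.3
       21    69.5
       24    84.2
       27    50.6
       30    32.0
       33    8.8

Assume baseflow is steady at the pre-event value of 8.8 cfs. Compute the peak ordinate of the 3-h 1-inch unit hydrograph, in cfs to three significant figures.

U_p ≈ 50.3 cfs

Direct runoff: 0.0, 1.4, 5.0, 15.9, 28.3, 41.6, 48.5, 60.7, 75.4, 41.8, 23.2, 0.0 cfs; ΣQ_DR = 341.8 cfs, peak = 75.4 cfs.
Runoff depth d = ΣQ_DR·Δt / A = 341.8 × 10800 / (1.06 mi²) = 1.499 in.
The 1-inch UH is the DRH scaled by (1 in)/d, so U_p = 75.4 × 1/1.499 = 50.3 cfs.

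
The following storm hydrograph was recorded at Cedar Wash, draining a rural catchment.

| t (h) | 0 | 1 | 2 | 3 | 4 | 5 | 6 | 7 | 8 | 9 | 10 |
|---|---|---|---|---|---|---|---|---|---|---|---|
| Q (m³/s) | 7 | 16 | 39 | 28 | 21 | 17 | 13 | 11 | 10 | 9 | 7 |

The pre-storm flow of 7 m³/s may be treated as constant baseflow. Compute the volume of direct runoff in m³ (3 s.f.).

V ≈ 3.64 × 10^5 m³

Direct-runoff ordinates (Q − Q_b): 0.0, 9.0, 32.0, 21.0, 14.0, 10.0, 6.0, 4.0, 3.0, 2.0, 0.0 m³/s.
ΣQ_DR = 101.0 m³/s.
With Δt = 1 h = 3600 s, V = ΣQ_DR · Δt = 101.0 × 3600 = 3.64 × 10^5 m³.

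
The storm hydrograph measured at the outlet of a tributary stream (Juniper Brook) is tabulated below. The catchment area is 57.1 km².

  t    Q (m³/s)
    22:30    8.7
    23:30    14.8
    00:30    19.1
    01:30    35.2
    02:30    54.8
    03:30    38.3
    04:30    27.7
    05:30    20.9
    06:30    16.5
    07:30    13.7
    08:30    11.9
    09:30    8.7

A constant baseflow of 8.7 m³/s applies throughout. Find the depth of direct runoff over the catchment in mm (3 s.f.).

Direct runoff: 0.0, 6.1, 10.4, 26.5, 46.1, 29.6, 19.0, 12.2, 7.8, 5.0, 3.2, 0.0 m³/s; ΣQ_DR = 165.9 m³/s.
V = ΣQ_DR · Δt = 165.9 × 3600 s = 5.972 × 10^5 m³.
Over A = 57.1 km², depth = V / A = 10.5 mm.

d ≈ 10.5 mm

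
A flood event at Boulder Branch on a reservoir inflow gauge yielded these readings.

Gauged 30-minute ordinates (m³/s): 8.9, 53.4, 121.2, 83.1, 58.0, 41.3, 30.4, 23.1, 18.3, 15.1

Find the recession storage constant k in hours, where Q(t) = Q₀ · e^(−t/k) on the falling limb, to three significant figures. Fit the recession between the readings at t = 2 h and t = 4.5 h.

k ≈ 1.86 h

On the falling limb, Q drops from 58.0 to 15.1 m³/s between t = 2 h and t = 4.5 h (Δt = 2.5 h).
k = −Δt / ln(Q₂/Q₁) = −2.5 / ln(15.1/58.0) = 1.86 h.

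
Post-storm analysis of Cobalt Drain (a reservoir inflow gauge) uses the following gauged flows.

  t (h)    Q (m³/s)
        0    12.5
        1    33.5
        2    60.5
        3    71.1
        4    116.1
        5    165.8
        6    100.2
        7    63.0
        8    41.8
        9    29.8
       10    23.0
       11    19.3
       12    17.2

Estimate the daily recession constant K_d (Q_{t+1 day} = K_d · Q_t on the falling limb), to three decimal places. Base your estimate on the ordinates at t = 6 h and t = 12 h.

K_d ≈ 0.001

Between t = 6 h and t = 12 h the flow falls from 100.2 to 17.2 m³/s over 6×1 h = 6 h.
Per-interval ratio K = (17.2/100.2)^(1/6) = 0.7455; K_d = K^(24/1) = 0.001.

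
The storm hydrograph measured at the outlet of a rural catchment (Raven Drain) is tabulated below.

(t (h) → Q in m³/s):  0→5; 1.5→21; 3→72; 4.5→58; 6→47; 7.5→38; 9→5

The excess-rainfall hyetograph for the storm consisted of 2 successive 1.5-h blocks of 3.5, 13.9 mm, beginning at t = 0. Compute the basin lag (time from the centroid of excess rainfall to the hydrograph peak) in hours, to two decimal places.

t_L ≈ 1.05 h

Centroid of excess rainfall: t_c = Σ P_i·t̄_i / ΣP_i = 1.9483 h (block centres at 0.75, 2.25 h).
Hydrograph peak occurs at t = 3 h, so basin lag t_L = 3 − 1.9483 = 1.05 h.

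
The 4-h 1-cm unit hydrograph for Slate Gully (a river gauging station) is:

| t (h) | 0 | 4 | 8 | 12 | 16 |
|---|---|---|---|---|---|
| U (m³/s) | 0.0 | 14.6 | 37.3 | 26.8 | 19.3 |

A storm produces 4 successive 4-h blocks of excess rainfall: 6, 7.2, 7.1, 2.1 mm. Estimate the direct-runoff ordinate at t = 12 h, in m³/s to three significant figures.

By discrete convolution, Q_j = Σ (P_i / 10 mm) · U_{j−i}.
At t = 12 h (j=3): Q = (6/10)·26.8 + (7.2/10)·37.3 + (7.1/10)·14.6 + (2.1/10)·0.0 = 53.3 m³/s.

Q ≈ 53.3 m³/s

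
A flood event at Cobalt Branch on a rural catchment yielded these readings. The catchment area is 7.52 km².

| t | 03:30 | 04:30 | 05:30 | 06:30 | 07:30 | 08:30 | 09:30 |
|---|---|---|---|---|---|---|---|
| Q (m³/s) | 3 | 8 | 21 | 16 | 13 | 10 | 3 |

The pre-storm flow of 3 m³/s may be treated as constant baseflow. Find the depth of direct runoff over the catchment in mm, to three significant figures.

Direct runoff: 0.0, 5.0, 18.0, 13.0, 10.0, 7.0, 0.0 m³/s; ΣQ_DR = 53.00 m³/s.
V = ΣQ_DR · Δt = 53.00 × 3600 s = 1.908 × 10^5 m³.
Over A = 7.52 km², depth = V / A = 25.4 mm.

d ≈ 25.4 mm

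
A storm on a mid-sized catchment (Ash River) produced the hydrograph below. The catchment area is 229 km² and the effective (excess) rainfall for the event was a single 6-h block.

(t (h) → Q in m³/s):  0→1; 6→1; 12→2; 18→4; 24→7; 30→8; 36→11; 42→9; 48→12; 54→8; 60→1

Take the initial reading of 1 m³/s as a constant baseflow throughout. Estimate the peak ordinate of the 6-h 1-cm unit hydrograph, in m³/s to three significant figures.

Direct runoff: 0.0, 0.0, 1.0, 3.0, 6.0, 7.0, 10.0, 8.0, 11.0, 7.0, 0.0 m³/s; ΣQ_DR = 53.00 m³/s, peak = 11.0 m³/s.
Runoff depth d = ΣQ_DR·Δt / A = 53.00 × 21600 / (229 km²) = 4.999 mm.
The 1-cm UH is the DRH scaled by (10 mm)/d, so U_p = 11.0 × 10/4.999 = 22.0 m³/s.

U_p ≈ 22.0 m³/s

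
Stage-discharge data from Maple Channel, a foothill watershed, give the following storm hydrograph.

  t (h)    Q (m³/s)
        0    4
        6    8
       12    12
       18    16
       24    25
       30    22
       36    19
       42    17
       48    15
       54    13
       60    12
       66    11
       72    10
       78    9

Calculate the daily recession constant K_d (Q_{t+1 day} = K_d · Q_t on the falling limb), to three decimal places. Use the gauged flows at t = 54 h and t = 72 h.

Between t = 54 h and t = 72 h the flow falls from 13 to 10 m³/s over 3×6 h = 18 h.
Per-interval ratio K = (10/13)^(1/3) = 0.9163; K_d = K^(24/6) = 0.705.

K_d ≈ 0.705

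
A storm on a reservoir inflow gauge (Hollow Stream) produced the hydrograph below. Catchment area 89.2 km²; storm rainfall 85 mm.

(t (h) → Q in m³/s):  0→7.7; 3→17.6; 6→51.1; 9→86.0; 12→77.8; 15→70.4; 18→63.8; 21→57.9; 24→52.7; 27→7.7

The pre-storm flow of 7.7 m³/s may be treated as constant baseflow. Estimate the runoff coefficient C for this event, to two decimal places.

ΣQ_DR = 415.7 m³/s; V = ΣQ_DR·Δt = 4.490 × 10^6 m³.
Runoff depth d = V / A = 50.33 mm.
C = d / P = 50.33 / 85 = 0.59.

C ≈ 0.59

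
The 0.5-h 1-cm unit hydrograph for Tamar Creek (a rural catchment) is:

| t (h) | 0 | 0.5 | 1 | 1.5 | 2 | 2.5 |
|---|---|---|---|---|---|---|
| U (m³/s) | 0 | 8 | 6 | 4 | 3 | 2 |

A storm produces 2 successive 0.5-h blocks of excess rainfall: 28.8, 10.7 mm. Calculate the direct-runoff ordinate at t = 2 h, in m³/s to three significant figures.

Q ≈ 12.9 m³/s

By discrete convolution, Q_j = Σ (P_i / 10 mm) · U_{j−i}.
At t = 2 h (j=4): Q = (28.8/10)·3 + (10.7/10)·4 = 12.9 m³/s.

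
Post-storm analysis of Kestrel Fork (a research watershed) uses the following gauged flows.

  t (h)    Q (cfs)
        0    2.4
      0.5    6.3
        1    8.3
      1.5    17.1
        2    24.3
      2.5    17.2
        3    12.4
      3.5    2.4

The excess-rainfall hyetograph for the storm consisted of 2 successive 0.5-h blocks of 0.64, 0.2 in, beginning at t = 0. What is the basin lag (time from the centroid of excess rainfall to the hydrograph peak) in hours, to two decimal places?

Centroid of excess rainfall: t_c = Σ P_i·t̄_i / ΣP_i = 0.3690 h (block centres at 0.25, 0.75 h).
Hydrograph peak occurs at t = 2 h, so basin lag t_L = 2 − 0.3690 = 1.63 h.

t_L ≈ 1.63 h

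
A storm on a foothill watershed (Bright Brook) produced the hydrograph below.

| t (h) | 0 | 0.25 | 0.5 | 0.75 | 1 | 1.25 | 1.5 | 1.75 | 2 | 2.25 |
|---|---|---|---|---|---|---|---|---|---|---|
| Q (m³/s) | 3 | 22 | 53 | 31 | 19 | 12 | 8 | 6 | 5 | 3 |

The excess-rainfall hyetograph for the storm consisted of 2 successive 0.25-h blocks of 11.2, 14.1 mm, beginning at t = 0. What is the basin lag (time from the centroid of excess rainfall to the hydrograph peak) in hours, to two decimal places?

t_L ≈ 0.24 h

Centroid of excess rainfall: t_c = Σ P_i·t̄_i / ΣP_i = 0.2643 h (block centres at 0.125, 0.375 h).
Hydrograph peak occurs at t = 0.5 h, so basin lag t_L = 0.5 − 0.2643 = 0.24 h.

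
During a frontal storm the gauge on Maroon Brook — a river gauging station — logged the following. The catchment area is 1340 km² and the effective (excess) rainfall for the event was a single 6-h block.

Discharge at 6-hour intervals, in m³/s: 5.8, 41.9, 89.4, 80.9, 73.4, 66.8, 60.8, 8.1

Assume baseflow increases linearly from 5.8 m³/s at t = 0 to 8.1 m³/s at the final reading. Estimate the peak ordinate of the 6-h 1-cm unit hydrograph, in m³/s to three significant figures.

Direct runoff: 0.00, 35.77, 82.94, 74.11, 66.29, 59.36, 53.03, 0.00 m³/s; ΣQ_DR = 371.5 m³/s, peak = 82.94 m³/s.
Runoff depth d = ΣQ_DR·Δt / A = 371.5 × 21600 / (1340 km²) = 5.988 mm.
The 1-cm UH is the DRH scaled by (10 mm)/d, so U_p = 82.94 × 10/5.988 = 139 m³/s.

U_p ≈ 139 m³/s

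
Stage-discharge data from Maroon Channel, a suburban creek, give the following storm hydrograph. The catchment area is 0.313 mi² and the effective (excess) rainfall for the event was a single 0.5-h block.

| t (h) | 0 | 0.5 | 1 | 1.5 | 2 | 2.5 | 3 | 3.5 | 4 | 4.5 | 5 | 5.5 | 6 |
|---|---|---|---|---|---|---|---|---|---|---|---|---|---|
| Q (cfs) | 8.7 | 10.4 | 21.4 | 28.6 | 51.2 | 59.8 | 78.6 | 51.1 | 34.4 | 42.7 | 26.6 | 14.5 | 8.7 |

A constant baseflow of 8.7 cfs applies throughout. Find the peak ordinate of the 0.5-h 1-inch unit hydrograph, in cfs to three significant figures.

U_p ≈ 87.3 cfs

Direct runoff: 0.0, 1.7, 12.7, 19.9, 42.5, 51.1, 69.9, 42.4, 25.7, 34.0, 17.9, 5.8, 0.0 cfs; ΣQ_DR = 323.6 cfs, peak = 69.9 cfs.
Runoff depth d = ΣQ_DR·Δt / A = 323.6 × 1800 / (0.313 mi²) = 0.8010 in.
The 1-inch UH is the DRH scaled by (1 in)/d, so U_p = 69.9 × 1/0.8010 = 87.3 cfs.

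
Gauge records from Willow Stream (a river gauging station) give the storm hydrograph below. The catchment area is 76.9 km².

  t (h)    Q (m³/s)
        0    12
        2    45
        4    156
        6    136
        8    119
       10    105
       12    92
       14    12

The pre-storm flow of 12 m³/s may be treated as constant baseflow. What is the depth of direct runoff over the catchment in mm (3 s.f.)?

d ≈ 54.4 mm

Direct runoff: 0.0, 33.0, 144.0, 124.0, 107.0, 93.0, 80.0, 0.0 m³/s; ΣQ_DR = 581.0 m³/s.
V = ΣQ_DR · Δt = 581.0 × 7200 s = 4.183 × 10^6 m³.
Over A = 76.9 km², depth = V / A = 54.4 mm.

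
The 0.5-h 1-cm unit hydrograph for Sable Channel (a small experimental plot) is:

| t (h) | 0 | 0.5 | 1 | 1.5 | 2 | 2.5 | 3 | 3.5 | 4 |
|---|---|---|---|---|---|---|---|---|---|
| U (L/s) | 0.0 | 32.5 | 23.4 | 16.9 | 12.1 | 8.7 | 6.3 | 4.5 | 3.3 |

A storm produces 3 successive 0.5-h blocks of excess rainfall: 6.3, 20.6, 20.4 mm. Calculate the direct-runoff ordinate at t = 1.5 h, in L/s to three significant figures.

Q ≈ 125 L/s

By discrete convolution, Q_j = Σ (P_i / 10 mm) · U_{j−i}.
At t = 1.5 h (j=3): Q = (6.3/10)·16.9 + (20.6/10)·23.4 + (20.4/10)·32.5 = 125 L/s.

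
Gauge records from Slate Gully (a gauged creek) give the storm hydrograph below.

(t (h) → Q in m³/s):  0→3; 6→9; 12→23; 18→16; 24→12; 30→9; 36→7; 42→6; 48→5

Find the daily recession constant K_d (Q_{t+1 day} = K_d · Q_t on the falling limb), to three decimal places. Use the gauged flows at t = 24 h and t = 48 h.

Between t = 24 h and t = 48 h the flow falls from 12 to 5 m³/s over 4×6 h = 24 h.
Per-interval ratio K = (5/12)^(1/4) = 0.8034; K_d = K^(24/6) = 0.417.

K_d ≈ 0.417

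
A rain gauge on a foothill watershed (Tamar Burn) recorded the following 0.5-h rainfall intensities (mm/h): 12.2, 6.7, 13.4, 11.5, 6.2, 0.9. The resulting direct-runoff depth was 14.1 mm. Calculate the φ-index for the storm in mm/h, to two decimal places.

φ ≈ 4.36 mm/h

Only the 5 blocks with intensity above φ contribute runoff: 12.2, 6.7, 13.4, 11.5, 6.2 mm/h.
Σ(I−φ)·Δt = d  ⇒  (12.2+6.7+13.4+11.5+6.2 − 5φ)·0.5 = 14.1
φ = (50.00 − 14.1/0.5) / 5 = 4.36 mm/h.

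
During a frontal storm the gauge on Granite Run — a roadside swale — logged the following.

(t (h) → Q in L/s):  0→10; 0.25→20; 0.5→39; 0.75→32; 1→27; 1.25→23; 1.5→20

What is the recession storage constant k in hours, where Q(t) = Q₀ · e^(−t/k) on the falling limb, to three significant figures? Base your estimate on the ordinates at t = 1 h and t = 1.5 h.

k ≈ 1.67 h

On the falling limb, Q drops from 27 to 20 L/s between t = 1 h and t = 1.5 h (Δt = 0.5 h).
k = −Δt / ln(Q₂/Q₁) = −0.5 / ln(20/27) = 1.67 h.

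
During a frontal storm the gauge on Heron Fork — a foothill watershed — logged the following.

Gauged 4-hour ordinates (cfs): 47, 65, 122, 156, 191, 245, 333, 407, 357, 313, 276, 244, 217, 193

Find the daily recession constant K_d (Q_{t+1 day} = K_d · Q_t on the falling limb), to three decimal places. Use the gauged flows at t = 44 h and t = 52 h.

Between t = 44 h and t = 52 h the flow falls from 244 to 193 cfs over 2×4 h = 8 h.
Per-interval ratio K = (193/244)^(1/2) = 0.8894; K_d = K^(24/4) = 0.495.

K_d ≈ 0.495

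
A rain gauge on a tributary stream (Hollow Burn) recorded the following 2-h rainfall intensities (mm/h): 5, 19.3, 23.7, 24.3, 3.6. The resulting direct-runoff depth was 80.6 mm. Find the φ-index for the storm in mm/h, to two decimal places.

φ ≈ 9.00 mm/h

Only the 3 blocks with intensity above φ contribute runoff: 19.3, 23.7, 24.3 mm/h.
Σ(I−φ)·Δt = d  ⇒  (19.3+23.7+24.3 − 3φ)·2 = 80.6
φ = (67.30 − 80.6/2) / 3 = 9.00 mm/h.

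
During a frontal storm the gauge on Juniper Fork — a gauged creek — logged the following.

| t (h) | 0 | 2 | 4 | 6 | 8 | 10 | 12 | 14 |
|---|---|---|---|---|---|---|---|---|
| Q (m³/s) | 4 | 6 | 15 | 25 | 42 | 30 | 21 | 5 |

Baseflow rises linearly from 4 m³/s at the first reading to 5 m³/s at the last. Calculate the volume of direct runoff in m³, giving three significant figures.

V ≈ 8.06 × 10^5 m³

Direct-runoff ordinates (Q − Q_b): 0.00, 1.86, 10.71, 20.57, 37.43, 25.29, 16.14, 0.00 m³/s.
ΣQ_DR = 112.0 m³/s.
With Δt = 2 h = 7200 s, V = ΣQ_DR · Δt = 112.0 × 7200 = 8.06 × 10^5 m³.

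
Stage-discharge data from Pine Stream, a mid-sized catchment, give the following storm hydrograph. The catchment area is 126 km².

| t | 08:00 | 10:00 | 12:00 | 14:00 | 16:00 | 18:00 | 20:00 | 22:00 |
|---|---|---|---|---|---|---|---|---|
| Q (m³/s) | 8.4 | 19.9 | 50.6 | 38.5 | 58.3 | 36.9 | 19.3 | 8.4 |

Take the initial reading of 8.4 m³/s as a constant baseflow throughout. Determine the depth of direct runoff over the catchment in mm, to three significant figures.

d ≈ 9.89 mm

Direct runoff: 0.0, 11.5, 42.2, 30.1, 49.9, 28.5, 10.9, 0.0 m³/s; ΣQ_DR = 173.1 m³/s.
V = ΣQ_DR · Δt = 173.1 × 7200 s = 1.246 × 10^6 m³.
Over A = 126 km², depth = V / A = 9.89 mm.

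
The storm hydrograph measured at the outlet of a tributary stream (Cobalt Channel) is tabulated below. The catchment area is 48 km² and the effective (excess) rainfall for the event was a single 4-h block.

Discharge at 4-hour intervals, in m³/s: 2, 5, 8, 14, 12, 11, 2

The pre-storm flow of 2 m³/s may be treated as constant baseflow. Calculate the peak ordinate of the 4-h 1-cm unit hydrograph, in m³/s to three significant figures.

U_p ≈ 10.0 m³/s

Direct runoff: 0.0, 3.0, 6.0, 12.0, 10.0, 9.0, 0.0 m³/s; ΣQ_DR = 40.00 m³/s, peak = 12.0 m³/s.
Runoff depth d = ΣQ_DR·Δt / A = 40.00 × 14400 / (48 km²) = 12.00 mm.
The 1-cm UH is the DRH scaled by (10 mm)/d, so U_p = 12.0 × 10/12.00 = 10.0 m³/s.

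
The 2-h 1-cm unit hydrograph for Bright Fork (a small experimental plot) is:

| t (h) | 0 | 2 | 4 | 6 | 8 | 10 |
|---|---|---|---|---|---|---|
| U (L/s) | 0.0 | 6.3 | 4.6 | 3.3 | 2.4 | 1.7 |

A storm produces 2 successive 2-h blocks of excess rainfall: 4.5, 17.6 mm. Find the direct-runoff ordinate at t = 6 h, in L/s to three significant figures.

Q ≈ 9.58 L/s

By discrete convolution, Q_j = Σ (P_i / 10 mm) · U_{j−i}.
At t = 6 h (j=3): Q = (4.5/10)·3.3 + (17.6/10)·4.6 = 9.58 L/s.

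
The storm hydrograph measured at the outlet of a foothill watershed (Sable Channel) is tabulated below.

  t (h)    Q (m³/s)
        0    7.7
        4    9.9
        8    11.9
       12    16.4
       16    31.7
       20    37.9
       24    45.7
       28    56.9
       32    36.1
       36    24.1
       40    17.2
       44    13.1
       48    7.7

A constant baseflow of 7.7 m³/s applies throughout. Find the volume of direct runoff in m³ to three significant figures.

V ≈ 3.11 × 10^6 m³

Direct-runoff ordinates (Q − Q_b): 0.0, 2.2, 4.2, 8.7, 24.0, 30.2, 38.0, 49.2, 28.4, 16.4, 9.5, 5.4, 0.0 m³/s.
ΣQ_DR = 216.2 m³/s.
With Δt = 4 h = 14400 s, V = ΣQ_DR · Δt = 216.2 × 14400 = 3.11 × 10^6 m³.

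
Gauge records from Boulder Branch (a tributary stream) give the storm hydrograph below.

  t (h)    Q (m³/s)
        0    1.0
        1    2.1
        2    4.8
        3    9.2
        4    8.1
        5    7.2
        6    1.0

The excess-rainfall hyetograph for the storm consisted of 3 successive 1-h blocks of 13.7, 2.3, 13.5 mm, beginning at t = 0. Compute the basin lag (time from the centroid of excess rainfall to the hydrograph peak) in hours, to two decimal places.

t_L ≈ 1.51 h

Centroid of excess rainfall: t_c = Σ P_i·t̄_i / ΣP_i = 1.4932 h (block centres at 0.5, 1.5, 2.5 h).
Hydrograph peak occurs at t = 3 h, so basin lag t_L = 3 − 1.4932 = 1.51 h.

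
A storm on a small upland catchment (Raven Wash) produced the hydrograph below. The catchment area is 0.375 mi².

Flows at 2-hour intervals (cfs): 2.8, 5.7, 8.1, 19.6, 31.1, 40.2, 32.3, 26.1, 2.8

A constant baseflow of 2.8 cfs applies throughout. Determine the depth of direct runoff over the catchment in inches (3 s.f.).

d ≈ 1.19 in

Direct runoff: 0.0, 2.9, 5.3, 16.8, 28.3, 37.4, 29.5, 23.3, 0.0 cfs; ΣQ_DR = 143.5 cfs.
V = ΣQ_DR · Δt = 143.5 × 7200 s = 1.033 × 10^6 ft³.
Over A = 0.375 mi², depth = V / A = 1.19 in.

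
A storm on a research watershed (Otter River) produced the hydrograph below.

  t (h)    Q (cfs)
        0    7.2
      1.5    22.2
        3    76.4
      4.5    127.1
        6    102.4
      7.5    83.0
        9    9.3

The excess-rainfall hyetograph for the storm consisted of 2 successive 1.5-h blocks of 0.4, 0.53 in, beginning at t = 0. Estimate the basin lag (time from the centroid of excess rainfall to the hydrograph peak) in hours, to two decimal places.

Centroid of excess rainfall: t_c = Σ P_i·t̄_i / ΣP_i = 1.6048 h (block centres at 0.75, 2.25 h).
Hydrograph peak occurs at t = 4.5 h, so basin lag t_L = 4.5 − 1.6048 = 2.90 h.

t_L ≈ 2.90 h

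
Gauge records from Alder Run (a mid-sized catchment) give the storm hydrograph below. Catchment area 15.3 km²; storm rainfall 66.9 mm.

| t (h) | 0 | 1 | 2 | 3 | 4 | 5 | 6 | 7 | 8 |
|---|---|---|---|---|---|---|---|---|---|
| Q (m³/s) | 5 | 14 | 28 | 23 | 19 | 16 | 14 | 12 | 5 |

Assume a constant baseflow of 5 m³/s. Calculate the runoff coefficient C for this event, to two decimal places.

C ≈ 0.32

ΣQ_DR = 91.00 m³/s; V = ΣQ_DR·Δt = 3.276 × 10^5 m³.
Runoff depth d = V / A = 21.41 mm.
C = d / P = 21.41 / 66.9 = 0.32.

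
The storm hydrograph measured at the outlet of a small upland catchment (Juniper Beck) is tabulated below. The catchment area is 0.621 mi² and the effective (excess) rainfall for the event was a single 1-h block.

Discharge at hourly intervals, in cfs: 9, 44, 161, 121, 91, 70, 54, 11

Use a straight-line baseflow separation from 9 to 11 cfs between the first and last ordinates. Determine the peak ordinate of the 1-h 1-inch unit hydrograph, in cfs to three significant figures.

U_p ≈ 126 cfs

Direct runoff: 0.00, 34.71, 151.43, 111.14, 80.86, 59.57, 43.29, 0.00 cfs; ΣQ_DR = 481.0 cfs, peak = 151.43 cfs.
Runoff depth d = ΣQ_DR·Δt / A = 481.0 × 3600 / (0.621 mi²) = 1.200 in.
The 1-inch UH is the DRH scaled by (1 in)/d, so U_p = 151.43 × 1/1.200 = 126 cfs.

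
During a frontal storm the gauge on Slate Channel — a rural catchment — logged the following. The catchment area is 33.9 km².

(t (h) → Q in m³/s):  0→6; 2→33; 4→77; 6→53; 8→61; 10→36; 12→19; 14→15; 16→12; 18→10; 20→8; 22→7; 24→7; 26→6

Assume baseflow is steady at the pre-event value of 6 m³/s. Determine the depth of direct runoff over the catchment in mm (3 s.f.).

d ≈ 56.5 mm

Direct runoff: 0.0, 27.0, 71.0, 47.0, 55.0, 30.0, 13.0, 9.0, 6.0, 4.0, 2.0, 1.0, 1.0, 0.0 m³/s; ΣQ_DR = 266.0 m³/s.
V = ΣQ_DR · Δt = 266.0 × 7200 s = 1.915 × 10^6 m³.
Over A = 33.9 km², depth = V / A = 56.5 mm.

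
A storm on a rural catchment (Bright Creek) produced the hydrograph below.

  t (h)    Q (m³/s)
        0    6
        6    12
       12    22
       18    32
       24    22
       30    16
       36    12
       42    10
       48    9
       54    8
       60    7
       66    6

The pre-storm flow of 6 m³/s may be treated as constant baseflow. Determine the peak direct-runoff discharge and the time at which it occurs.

Q_p = 26.0 m³/s at t = 18 h

Subtracting baseflow gives direct-runoff ordinates: 0.0, 6.0, 16.0, 26.0, 16.0, 10.0, 6.0, 4.0, 3.0, 2.0, 1.0, 0.0 m³/s.
The maximum is 26.0 m³/s, occurring at the reading for t = 18 h.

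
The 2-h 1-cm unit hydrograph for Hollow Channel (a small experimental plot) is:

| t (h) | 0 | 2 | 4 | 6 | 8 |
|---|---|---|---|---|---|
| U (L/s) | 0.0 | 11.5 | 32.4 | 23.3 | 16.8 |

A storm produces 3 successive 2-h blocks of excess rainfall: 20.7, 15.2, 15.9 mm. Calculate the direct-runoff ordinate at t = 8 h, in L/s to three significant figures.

By discrete convolution, Q_j = Σ (P_i / 10 mm) · U_{j−i}.
At t = 8 h (j=4): Q = (20.7/10)·16.8 + (15.2/10)·23.3 + (15.9/10)·32.4 = 122 L/s.

Q ≈ 122 L/s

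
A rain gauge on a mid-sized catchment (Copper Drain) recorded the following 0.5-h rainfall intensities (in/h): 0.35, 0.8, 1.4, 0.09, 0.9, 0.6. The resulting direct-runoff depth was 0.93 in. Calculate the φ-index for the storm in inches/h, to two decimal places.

φ ≈ 0.46 in/h

Only the 4 blocks with intensity above φ contribute runoff: 0.8, 1.4, 0.9, 0.6 in/h.
Σ(I−φ)·Δt = d  ⇒  (0.8+1.4+0.9+0.6 − 4φ)·0.5 = 0.93
φ = (3.700 − 0.93/0.5) / 4 = 0.46 in/h.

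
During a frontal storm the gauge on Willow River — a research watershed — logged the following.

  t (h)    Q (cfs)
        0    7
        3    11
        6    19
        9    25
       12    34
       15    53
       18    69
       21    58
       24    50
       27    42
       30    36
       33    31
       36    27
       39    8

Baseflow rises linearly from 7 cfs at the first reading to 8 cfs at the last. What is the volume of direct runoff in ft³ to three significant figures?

V ≈ 3.94 × 10^6 ft³

Direct-runoff ordinates (Q − Q_b): 0.00, 3.92, 11.85, 17.77, 26.69, 45.62, 61.54, 50.46, 42.38, 34.31, 28.23, 23.15, 19.08, 0.00 cfs.
ΣQ_DR = 365.0 cfs.
With Δt = 3 h = 10800 s, V = ΣQ_DR · Δt = 365.0 × 10800 = 3.94 × 10^6 ft³.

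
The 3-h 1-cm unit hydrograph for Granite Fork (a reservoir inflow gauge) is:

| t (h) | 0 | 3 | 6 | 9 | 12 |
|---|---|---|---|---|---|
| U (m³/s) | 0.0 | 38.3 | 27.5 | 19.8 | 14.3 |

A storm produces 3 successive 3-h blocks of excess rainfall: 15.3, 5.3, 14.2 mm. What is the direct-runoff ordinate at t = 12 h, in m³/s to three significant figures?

By discrete convolution, Q_j = Σ (P_i / 10 mm) · U_{j−i}.
At t = 12 h (j=4): Q = (15.3/10)·14.3 + (5.3/10)·19.8 + (14.2/10)·27.5 = 71.4 m³/s.

Q ≈ 71.4 m³/s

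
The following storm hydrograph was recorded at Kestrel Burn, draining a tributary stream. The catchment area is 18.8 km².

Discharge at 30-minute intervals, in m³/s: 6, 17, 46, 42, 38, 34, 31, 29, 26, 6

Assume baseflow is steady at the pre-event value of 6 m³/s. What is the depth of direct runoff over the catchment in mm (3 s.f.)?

d ≈ 20.6 mm

Direct runoff: 0.0, 11.0, 40.0, 36.0, 32.0, 28.0, 25.0, 23.0, 20.0, 0.0 m³/s; ΣQ_DR = 215.0 m³/s.
V = ΣQ_DR · Δt = 215.0 × 1800 s = 3.870 × 10^5 m³.
Over A = 18.8 km², depth = V / A = 20.6 mm.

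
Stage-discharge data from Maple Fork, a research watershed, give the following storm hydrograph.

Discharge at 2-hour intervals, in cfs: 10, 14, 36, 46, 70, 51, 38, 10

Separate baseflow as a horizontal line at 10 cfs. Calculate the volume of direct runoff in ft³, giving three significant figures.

V ≈ 1.40 × 10^6 ft³

Direct-runoff ordinates (Q − Q_b): 0.0, 4.0, 26.0, 36.0, 60.0, 41.0, 28.0, 0.0 cfs.
ΣQ_DR = 195.0 cfs.
With Δt = 2 h = 7200 s, V = ΣQ_DR · Δt = 195.0 × 7200 = 1.40 × 10^6 ft³.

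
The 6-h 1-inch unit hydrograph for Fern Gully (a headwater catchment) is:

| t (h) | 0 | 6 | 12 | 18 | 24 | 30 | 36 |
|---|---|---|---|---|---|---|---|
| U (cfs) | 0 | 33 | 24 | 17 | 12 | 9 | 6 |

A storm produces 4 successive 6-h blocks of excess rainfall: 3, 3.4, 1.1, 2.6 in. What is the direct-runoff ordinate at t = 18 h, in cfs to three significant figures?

Q ≈ 169 cfs

By discrete convolution, Q_j = Σ (P_i / 1 in) · U_{j−i}.
At t = 18 h (j=3): Q = (3/1)·17 + (3.4/1)·24 + (1.1/1)·33 + (2.6/1)·0 = 169 cfs.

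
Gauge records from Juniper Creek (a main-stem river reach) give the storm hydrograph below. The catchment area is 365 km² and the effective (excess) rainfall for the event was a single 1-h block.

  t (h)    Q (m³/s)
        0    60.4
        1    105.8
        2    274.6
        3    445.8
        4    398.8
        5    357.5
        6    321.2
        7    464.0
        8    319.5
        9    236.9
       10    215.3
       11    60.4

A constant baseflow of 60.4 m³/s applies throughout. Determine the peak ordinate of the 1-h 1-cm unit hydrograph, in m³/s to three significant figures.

U_p ≈ 161 m³/s

Direct runoff: 0.0, 45.4, 214.2, 385.4, 338.4, 297.1, 260.8, 403.6, 259.1, 176.5, 154.9, 0.0 m³/s; ΣQ_DR = 2535 m³/s, peak = 403.6 m³/s.
Runoff depth d = ΣQ_DR·Δt / A = 2535 × 3600 / (365 km²) = 25.01 mm.
The 1-cm UH is the DRH scaled by (10 mm)/d, so U_p = 403.6 × 10/25.01 = 161 m³/s.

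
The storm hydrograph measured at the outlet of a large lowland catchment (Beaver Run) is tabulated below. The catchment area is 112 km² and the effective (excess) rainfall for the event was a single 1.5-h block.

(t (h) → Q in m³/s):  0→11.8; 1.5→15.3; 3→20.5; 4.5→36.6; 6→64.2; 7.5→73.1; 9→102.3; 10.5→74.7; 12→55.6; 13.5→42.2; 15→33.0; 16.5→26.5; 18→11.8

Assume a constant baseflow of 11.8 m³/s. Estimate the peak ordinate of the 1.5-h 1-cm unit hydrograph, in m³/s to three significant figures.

Direct runoff: 0.0, 3.5, 8.7, 24.8, 52.4, 61.3, 90.5, 62.9, 43.8, 30.4, 21.2, 14.7, 0.0 m³/s; ΣQ_DR = 414.2 m³/s, peak = 90.5 m³/s.
Runoff depth d = ΣQ_DR·Δt / A = 414.2 × 5400 / (112 km²) = 19.97 mm.
The 1-cm UH is the DRH scaled by (10 mm)/d, so U_p = 90.5 × 10/19.97 = 45.3 m³/s.

U_p ≈ 45.3 m³/s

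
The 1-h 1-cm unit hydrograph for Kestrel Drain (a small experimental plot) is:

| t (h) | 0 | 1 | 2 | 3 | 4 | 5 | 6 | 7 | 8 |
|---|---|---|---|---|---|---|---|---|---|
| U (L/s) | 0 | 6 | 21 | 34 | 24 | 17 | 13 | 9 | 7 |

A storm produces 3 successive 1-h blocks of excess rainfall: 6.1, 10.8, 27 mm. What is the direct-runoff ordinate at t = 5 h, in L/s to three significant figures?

By discrete convolution, Q_j = Σ (P_i / 10 mm) · U_{j−i}.
At t = 5 h (j=5): Q = (6.1/10)·17 + (10.8/10)·24 + (27/10)·34 = 128 L/s.

Q ≈ 128 L/s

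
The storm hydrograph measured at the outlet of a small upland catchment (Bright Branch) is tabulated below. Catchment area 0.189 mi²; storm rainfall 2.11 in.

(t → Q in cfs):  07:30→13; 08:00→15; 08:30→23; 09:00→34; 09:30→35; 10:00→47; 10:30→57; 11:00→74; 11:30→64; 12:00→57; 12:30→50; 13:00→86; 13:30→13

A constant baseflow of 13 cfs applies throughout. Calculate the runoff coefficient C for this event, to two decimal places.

C ≈ 0.78

ΣQ_DR = 399.0 cfs; V = ΣQ_DR·Δt = 7.182 × 10^5 ft³.
Runoff depth d = V / A = 1.636 in.
C = d / P = 1.636 / 2.11 = 0.78.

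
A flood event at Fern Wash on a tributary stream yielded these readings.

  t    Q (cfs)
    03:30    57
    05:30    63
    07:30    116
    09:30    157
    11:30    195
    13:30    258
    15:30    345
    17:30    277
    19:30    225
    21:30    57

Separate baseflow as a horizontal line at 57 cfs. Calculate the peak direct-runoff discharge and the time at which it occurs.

Q_p = 288.0 cfs at t = 15:30

Subtracting baseflow gives direct-runoff ordinates: 0.0, 6.0, 59.0, 100.0, 138.0, 201.0, 288.0, 220.0, 168.0, 0.0 cfs.
The maximum is 288.0 cfs, occurring at the reading for t = 15:30.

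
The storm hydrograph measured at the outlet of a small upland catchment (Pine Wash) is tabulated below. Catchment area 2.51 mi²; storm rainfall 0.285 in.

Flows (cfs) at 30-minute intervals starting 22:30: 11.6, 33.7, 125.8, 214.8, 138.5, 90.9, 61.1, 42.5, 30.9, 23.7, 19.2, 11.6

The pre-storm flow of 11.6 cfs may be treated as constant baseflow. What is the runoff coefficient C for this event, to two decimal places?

ΣQ_DR = 665.1 cfs; V = ΣQ_DR·Δt = 1.197 × 10^6 ft³.
Runoff depth d = V / A = 0.2053 in.
C = d / P = 0.2053 / 0.285 = 0.72.

C ≈ 0.72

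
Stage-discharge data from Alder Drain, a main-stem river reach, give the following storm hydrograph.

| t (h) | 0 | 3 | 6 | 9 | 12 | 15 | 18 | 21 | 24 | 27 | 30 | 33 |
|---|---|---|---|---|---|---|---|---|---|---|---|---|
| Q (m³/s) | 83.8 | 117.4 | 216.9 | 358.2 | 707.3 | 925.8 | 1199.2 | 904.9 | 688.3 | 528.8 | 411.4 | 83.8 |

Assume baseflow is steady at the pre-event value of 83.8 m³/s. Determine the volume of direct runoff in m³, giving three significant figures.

Direct-runoff ordinates (Q − Q_b): 0.0, 33.6, 133.1, 274.4, 623.5, 842.0, 1115.4, 821.1, 604.5, 445.0, 327.6, 0.0 m³/s.
ΣQ_DR = 5220 m³/s.
With Δt = 3 h = 10800 s, V = ΣQ_DR · Δt = 5220 × 10800 = 5.64 × 10^7 m³.

V ≈ 5.64 × 10^7 m³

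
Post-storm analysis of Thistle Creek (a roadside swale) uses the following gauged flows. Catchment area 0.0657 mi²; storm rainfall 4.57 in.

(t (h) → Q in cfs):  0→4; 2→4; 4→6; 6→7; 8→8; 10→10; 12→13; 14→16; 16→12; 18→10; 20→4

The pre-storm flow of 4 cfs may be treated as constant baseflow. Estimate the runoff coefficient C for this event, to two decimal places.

C ≈ 0.52

ΣQ_DR = 50.00 cfs; V = ΣQ_DR·Δt = 3.600 × 10^5 ft³.
Runoff depth d = V / A = 2.359 in.
C = d / P = 2.359 / 4.57 = 0.52.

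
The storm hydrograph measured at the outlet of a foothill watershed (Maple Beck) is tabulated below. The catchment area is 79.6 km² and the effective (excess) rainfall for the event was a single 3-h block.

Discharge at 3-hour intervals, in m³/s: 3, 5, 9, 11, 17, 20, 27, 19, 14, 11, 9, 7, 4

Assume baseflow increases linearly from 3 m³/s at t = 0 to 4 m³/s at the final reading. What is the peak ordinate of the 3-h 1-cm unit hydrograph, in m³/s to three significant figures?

Direct runoff: 0.00, 1.92, 5.83, 7.75, 13.67, 16.58, 23.50, 15.42, 10.33, 7.25, 5.17, 3.08, 0.00 m³/s; ΣQ_DR = 110.5 m³/s, peak = 23.50 m³/s.
Runoff depth d = ΣQ_DR·Δt / A = 110.5 × 10800 / (79.6 km²) = 14.99 mm.
The 1-cm UH is the DRH scaled by (10 mm)/d, so U_p = 23.50 × 10/14.99 = 15.7 m³/s.

U_p ≈ 15.7 m³/s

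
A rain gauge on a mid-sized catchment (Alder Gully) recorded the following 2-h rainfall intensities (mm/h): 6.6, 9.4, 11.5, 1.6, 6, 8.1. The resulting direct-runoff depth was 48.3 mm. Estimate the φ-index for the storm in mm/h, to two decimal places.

φ ≈ 3.49 mm/h

Only the 5 blocks with intensity above φ contribute runoff: 6.6, 9.4, 11.5, 6, 8.1 mm/h.
Σ(I−φ)·Δt = d  ⇒  (6.6+9.4+11.5+6+8.1 − 5φ)·2 = 48.3
φ = (41.60 − 48.3/2) / 5 = 3.49 mm/h.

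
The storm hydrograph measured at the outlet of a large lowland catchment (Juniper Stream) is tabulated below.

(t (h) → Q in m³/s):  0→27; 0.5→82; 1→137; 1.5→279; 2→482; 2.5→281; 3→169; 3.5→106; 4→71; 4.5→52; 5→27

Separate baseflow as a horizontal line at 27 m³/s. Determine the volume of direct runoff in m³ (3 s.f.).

V ≈ 2.55 × 10^6 m³

Direct-runoff ordinates (Q − Q_b): 0.0, 55.0, 110.0, 252.0, 455.0, 254.0, 142.0, 79.0, 44.0, 25.0, 0.0 m³/s.
ΣQ_DR = 1416 m³/s.
With Δt = 0.5 h = 1800 s, V = ΣQ_DR · Δt = 1416 × 1800 = 2.55 × 10^6 m³.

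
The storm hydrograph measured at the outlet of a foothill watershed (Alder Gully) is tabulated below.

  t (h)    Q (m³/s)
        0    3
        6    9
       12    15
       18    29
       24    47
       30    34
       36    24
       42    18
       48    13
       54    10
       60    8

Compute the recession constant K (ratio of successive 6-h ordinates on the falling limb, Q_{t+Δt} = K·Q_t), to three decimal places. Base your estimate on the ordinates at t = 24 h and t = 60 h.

K ≈ 0.744

Using the recession-limb readings at t = 24 h and t = 60 h: Q falls from 47 to 8 m³/s over 6 intervals.
K = (Q₂/Q₁)^(1/6) = (8/47)^(1/6) = 0.744.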